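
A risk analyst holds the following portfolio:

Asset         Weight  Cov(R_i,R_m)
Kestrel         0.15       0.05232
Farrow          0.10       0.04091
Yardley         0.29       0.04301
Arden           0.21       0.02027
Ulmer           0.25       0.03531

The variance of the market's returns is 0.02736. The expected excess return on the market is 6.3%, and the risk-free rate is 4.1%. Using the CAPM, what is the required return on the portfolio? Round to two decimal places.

β_Kestrel = 0.05232 / 0.02736 = 1.9123
β_Farrow = 0.04091 / 0.02736 = 1.4952
β_Yardley = 0.04301 / 0.02736 = 1.5720
β_Arden = 0.02027 / 0.02736 = 0.7409
β_Ulmer = 0.03531 / 0.02736 = 1.2906
β_P = Σ w_i β_i = 0.15×1.9123 + 0.10×1.4952 + 0.29×1.5720 + 0.21×0.7409 + 0.25×1.2906 = 1.3705
E(R_P) = R_f + β_P × MRP = 4.1% + 1.3705 × 6.3% = 12.73%

12.73%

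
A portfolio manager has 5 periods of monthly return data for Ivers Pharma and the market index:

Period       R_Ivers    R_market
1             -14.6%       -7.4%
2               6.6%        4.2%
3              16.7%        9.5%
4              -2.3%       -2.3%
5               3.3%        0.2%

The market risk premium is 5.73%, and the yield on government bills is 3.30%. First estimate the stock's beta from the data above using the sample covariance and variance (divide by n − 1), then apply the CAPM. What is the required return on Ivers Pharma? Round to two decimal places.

Mean R_i = (-14.6 + 6.6 + 16.7 − 2.3 + 3.3) / 5 = 1.9400%
Mean R_m = (-7.4 + 4.2 + 9.5 − 2.3 + 0.2) / 5 = 0.8400%
Σ(R_i − R̄_i)(R_m − R̄_m) = 292.2120  ⇒  Cov = 292.2120 / 4 = 73.0530
Σ(R_m − R̄_m)² = 164.4520  ⇒  Var(R_m) = 164.4520 / 4 = 41.1130
β = Cov / Var(R_m) = 73.0530 / 41.1130 = 1.7769
E(R) = R_f + β × MRP = 3.30% + 1.7769 × 5.73% = 13.48%

13.48%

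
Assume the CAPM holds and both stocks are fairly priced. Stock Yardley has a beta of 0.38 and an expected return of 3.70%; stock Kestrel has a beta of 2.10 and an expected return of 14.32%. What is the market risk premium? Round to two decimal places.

6.17%

Both satisfy E(R) = R_f + β·MRP, so the slope of the SML is
MRP = (14.32% − 3.70%) / (2.10 − 0.38) = 10.62% / 1.72 = 6.1744%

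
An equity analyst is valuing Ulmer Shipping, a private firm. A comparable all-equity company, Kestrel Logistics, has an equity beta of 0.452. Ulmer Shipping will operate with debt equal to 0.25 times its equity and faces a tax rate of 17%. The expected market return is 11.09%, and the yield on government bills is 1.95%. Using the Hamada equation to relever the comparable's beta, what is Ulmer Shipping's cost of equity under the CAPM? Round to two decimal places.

β_L = β_U × [1 + (1 − t)(D/E)] = 0.452 × [1 + (1 − 0.17) × 0.25]
    = 0.452 × [1 + 0.83 × 0.25] = 0.452 × 1.2075 = 0.5458
MRP = 11.09% − 1.95% = 9.14%
E(R) = R_f + β_L × MRP = 1.95% + 0.5458 × 9.14% = 6.94%

6.94%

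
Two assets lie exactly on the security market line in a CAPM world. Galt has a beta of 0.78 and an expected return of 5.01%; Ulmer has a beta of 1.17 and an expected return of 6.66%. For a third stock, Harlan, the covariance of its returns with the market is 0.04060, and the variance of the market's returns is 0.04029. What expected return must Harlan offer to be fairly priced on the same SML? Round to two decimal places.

5.97%

MRP = (6.66% − 5.01%) / (1.17 − 0.78) = 4.2308%
R_f = 5.01% − 0.78 × 4.2308% = 1.7100%
β_Harlan = Cov / Var(R_m) = 0.04060 / 0.04029 = 1.0077
E(R_Harlan) = R_f + β × MRP = 1.7100% + 1.0077 × 4.2308% = 5.97%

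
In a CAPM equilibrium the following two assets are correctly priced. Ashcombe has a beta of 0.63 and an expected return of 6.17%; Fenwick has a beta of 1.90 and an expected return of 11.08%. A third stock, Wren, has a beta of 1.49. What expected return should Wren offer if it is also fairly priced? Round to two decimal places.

9.49%

MRP (SML slope) = (11.08% − 6.17%) / (1.90 − 0.63) = 4.91% / 1.27 = 3.8661%
R_f (intercept) = 6.17% − 0.63 × 3.8661% = 3.7344%
E(R_Wren) = R_f + β × MRP = 3.7344% + 1.49 × 3.8661% = 9.49%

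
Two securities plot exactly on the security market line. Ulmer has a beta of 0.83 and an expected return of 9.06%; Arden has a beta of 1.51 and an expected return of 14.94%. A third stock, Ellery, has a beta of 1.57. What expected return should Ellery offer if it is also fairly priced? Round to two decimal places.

15.46%

MRP (SML slope) = (14.94% − 9.06%) / (1.51 − 0.83) = 5.88% / 0.68 = 8.6471%
R_f (intercept) = 9.06% − 0.83 × 8.6471% = 1.8829%
E(R_Ellery) = R_f + β × MRP = 1.8829% + 1.57 × 8.6471% = 15.46%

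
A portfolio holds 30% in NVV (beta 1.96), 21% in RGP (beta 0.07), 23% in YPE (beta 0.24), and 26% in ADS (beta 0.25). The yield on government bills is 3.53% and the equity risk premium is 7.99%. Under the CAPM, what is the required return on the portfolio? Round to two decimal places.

9.31%

β_P = Σ w_i β_i = 0.30×1.96 + 0.21×0.07 + 0.23×0.24 + 0.26×0.25 = 0.7229
E(R_P) = R_f + β_P × MRP = 3.53% + 0.7229 × 7.99% = 9.31%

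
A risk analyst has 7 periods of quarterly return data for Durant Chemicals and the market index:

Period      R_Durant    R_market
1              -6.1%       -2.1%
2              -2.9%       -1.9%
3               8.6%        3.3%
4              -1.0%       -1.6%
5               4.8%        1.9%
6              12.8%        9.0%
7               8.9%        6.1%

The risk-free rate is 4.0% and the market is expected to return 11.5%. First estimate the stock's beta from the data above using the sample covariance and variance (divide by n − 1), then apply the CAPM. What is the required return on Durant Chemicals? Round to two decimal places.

15.62%

Mean R_i = (-6.1 − 2.9 + 8.6 − 1.0 + 4.8 + 12.8 + 8.9) / 7 = 3.5857%
Mean R_m = (-2.1 − 1.9 + 3.3 − 1.6 + 1.9 + 9.0 + 6.1) / 7 = 2.1000%
Σ(R_i − R̄_i)(R_m − R̄_m) = 174.2000  ⇒  Cov = 174.2000 / 6 = 29.0333
Σ(R_m − R̄_m)² = 112.4200  ⇒  Var(R_m) = 112.4200 / 6 = 18.7367
β = Cov / Var(R_m) = 29.0333 / 18.7367 = 1.5495
MRP = 11.5% − 4.0% = 7.50%
E(R) = R_f + β × MRP = 4.0% + 1.5495 × 7.5% = 15.62%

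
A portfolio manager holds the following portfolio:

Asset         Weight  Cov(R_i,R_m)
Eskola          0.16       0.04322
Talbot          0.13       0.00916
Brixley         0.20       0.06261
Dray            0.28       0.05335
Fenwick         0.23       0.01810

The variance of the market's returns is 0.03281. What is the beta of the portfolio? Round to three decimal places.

1.211

β_Eskola = 0.04322 / 0.03281 = 1.3173
β_Talbot = 0.00916 / 0.03281 = 0.2792
β_Brixley = 0.06261 / 0.03281 = 1.9083
β_Dray = 0.05335 / 0.03281 = 1.6260
β_Fenwick = 0.01810 / 0.03281 = 0.5517
β_P = Σ w_i β_i = 0.16×1.3173 + 0.13×0.2792 + 0.20×1.9083 + 0.28×1.6260 + 0.23×0.5517 = 1.2109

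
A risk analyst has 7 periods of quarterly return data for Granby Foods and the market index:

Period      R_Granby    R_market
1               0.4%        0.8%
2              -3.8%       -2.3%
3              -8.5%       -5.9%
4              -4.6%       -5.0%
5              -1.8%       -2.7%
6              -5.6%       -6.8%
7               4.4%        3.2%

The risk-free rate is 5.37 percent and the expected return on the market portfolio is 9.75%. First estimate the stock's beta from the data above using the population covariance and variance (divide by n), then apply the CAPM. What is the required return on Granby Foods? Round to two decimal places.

Mean R_i = (0.4 − 3.8 − 8.5 − 4.6 − 1.8 − 5.6 + 4.4) / 7 = -2.7857%
Mean R_m = (0.8 − 2.3 − 5.9 − 5.0 − 2.7 − 6.8 + 3.2) / 7 = -2.6714%
Σ(R_i − R̄_i)(R_m − R̄_m) = 87.1371  ⇒  Cov = 87.1371 / 7 = 12.4482
Σ(R_m − R̄_m)² = 79.5543  ⇒  Var(R_m) = 79.5543 / 7 = 11.3649
β = Cov / Var(R_m) = 12.4482 / 11.3649 = 1.0953
MRP = 9.75% − 5.37% = 4.38%
E(R) = R_f + β × MRP = 5.37% + 1.0953 × 4.38% = 10.17%

10.17%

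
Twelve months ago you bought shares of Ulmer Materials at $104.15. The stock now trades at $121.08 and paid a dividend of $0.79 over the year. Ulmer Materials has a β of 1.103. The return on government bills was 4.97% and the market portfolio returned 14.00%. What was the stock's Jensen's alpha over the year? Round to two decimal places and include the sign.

+2.08%

Realised HPR = (P1 + D1 − P0) / P0 = (121.08 + 0.79 − 104.15) / 104.15 = 17.72 / 104.15 = 17.0139%
MRP = 14.00% − 4.97% = 9.03%
CAPM required = R_f + β·MRP = 4.97% + 1.103 × 9.03% = 14.93009%
α = realised − required = 17.0139% − 14.93009% = +2.08%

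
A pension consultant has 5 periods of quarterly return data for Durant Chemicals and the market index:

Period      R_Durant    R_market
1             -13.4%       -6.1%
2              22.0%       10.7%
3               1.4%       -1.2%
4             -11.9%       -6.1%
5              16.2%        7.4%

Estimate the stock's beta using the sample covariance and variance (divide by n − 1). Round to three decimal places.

Mean R_i = (-13.4 + 22.0 + 1.4 − 11.9 + 16.2) / 5 = 2.8600%
Mean R_m = (-6.1 + 10.7 − 1.2 − 6.1 + 7.4) / 5 = 0.9400%
Σ(R_i − R̄_i)(R_m − R̄_m) = 494.4880  ⇒  Cov = 494.4880 / 4 = 123.6220
Σ(R_m − R̄_m)² = 240.6920  ⇒  Var(R_m) = 240.6920 / 4 = 60.1730
β = Cov / Var(R_m) = 123.6220 / 60.1730 = 2.0544

2.054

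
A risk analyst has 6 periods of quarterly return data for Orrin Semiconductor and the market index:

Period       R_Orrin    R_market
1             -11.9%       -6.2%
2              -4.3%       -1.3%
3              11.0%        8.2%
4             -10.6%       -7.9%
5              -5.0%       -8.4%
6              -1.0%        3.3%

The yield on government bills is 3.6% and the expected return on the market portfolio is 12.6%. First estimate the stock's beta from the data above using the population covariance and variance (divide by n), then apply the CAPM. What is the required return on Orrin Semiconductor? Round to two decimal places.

13.45%

Mean R_i = (-11.9 − 4.3 + 11.0 − 10.6 − 5.0 − 1.0) / 6 = -3.6333%
Mean R_m = (-6.2 − 1.3 + 8.2 − 7.9 − 8.4 + 3.3) / 6 = -2.0500%
Σ(R_i − R̄_i)(R_m − R̄_m) = 247.3200  ⇒  Cov = 247.3200 / 6 = 41.2200
Σ(R_m − R̄_m)² = 226.0150  ⇒  Var(R_m) = 226.0150 / 6 = 37.6692
β = Cov / Var(R_m) = 41.2200 / 37.6692 = 1.0943
MRP = 12.6% − 3.6% = 9.00%
E(R) = R_f + β × MRP = 3.6% + 1.0943 × 9.0% = 13.45%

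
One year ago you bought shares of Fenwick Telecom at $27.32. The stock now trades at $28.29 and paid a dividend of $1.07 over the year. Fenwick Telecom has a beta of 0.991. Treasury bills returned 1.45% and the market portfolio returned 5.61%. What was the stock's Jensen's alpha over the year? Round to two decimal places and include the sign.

+1.89%

Realised HPR = (P1 + D1 − P0) / P0 = (28.29 + 1.07 − 27.32) / 27.32 = 2.04 / 27.32 = 7.4671%
MRP = 5.61% − 1.45% = 4.16%
CAPM required = R_f + β·MRP = 1.45% + 0.991 × 4.16% = 5.57256%
α = realised − required = 7.4671% − 5.57256% = +1.89%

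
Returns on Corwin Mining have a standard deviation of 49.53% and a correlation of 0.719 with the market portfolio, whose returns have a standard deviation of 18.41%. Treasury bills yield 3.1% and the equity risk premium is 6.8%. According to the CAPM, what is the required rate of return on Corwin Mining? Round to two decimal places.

16.25%

β = ρ × σ_i / σ_m = 0.719 × 49.53% / 18.41% = 1.9344
E(R) = 3.1% + 1.9344 × 6.8% = 16.25%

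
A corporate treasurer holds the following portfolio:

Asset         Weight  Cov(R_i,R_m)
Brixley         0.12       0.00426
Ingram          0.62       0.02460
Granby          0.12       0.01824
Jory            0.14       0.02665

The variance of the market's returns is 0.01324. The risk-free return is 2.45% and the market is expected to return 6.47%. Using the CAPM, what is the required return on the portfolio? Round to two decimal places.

9.03%

β_Brixley = 0.00426 / 0.01324 = 0.3218
β_Ingram = 0.02460 / 0.01324 = 1.8580
β_Granby = 0.01824 / 0.01324 = 1.3776
β_Jory = 0.02665 / 0.01324 = 2.0128
β_P = Σ w_i β_i = 0.12×0.3218 + 0.62×1.8580 + 0.12×1.3776 + 0.14×2.0128 = 1.6377
MRP = 6.47% − 2.45% = 4.02%
E(R_P) = R_f + β_P × MRP = 2.45% + 1.6377 × 4.02% = 9.03%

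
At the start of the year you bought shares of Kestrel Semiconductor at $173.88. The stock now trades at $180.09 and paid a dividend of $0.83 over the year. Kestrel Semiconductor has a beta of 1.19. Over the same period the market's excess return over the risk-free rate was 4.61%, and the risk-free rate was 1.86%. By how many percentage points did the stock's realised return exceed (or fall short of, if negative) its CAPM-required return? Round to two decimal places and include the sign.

-3.30%

Realised HPR = (P1 + D1 − P0) / P0 = (180.09 + 0.83 − 173.88) / 173.88 = 7.04 / 173.88 = 4.0488%
CAPM required = R_f + β·MRP = 1.86% + 1.19 × 4.61% = 7.3459%
α = realised − required = 4.0488% − 7.3459% = -3.30%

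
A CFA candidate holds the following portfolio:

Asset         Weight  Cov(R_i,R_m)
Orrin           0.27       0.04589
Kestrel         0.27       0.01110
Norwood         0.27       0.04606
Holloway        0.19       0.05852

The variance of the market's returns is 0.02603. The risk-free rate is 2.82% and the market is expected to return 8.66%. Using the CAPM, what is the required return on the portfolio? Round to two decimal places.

β_Orrin = 0.04589 / 0.02603 = 1.7630
β_Kestrel = 0.01110 / 0.02603 = 0.4264
β_Norwood = 0.04606 / 0.02603 = 1.7695
β_Holloway = 0.05852 / 0.02603 = 2.2482
β_P = Σ w_i β_i = 0.27×1.7630 + 0.27×0.4264 + 0.27×1.7695 + 0.19×2.2482 = 1.4961
MRP = 8.66% − 2.82% = 5.84%
E(R_P) = R_f + β_P × MRP = 2.82% + 1.4961 × 5.84% = 11.56%

11.56%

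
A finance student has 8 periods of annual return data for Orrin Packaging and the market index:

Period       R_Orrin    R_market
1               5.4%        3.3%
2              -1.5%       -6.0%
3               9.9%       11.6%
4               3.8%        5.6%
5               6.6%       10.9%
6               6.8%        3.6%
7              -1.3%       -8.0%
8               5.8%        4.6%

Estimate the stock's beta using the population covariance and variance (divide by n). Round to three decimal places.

Mean R_i = (5.4 − 1.5 + 9.9 + 3.8 + 6.6 + 6.8 − 1.3 + 5.8) / 8 = 4.4375%
Mean R_m = (3.3 − 6.0 + 11.6 + 5.6 + 10.9 + 3.6 − 8.0 + 4.6) / 8 = 3.2000%
Σ(R_i − R̄_i)(R_m − R̄_m) = 182.8400  ⇒  Cov = 182.8400 / 8 = 22.8550
Σ(R_m − R̄_m)² = 347.8200  ⇒  Var(R_m) = 347.8200 / 8 = 43.4775
β = Cov / Var(R_m) = 22.8550 / 43.4775 = 0.5257

0.526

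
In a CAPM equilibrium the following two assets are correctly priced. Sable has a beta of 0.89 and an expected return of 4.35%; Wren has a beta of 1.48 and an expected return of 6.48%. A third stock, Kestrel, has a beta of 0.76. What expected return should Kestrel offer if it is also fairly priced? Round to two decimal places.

3.88%

MRP (SML slope) = (6.48% − 4.35%) / (1.48 − 0.89) = 2.13% / 0.59 = 3.6102%
R_f (intercept) = 4.35% − 0.89 × 3.6102% = 1.1369%
E(R_Kestrel) = R_f + β × MRP = 1.1369% + 0.76 × 3.6102% = 3.88%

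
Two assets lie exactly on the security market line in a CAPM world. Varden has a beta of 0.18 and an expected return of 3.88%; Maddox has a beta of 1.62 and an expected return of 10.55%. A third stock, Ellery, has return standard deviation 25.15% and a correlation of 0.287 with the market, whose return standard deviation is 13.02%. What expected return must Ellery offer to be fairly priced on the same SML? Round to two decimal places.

5.61%

MRP = (10.55% − 3.88%) / (1.62 − 0.18) = 4.6319%
R_f = 3.88% − 0.18 × 4.6319% = 3.0463%
β_Ellery = ρ·σ_i/σ_m = 0.287 × 25.15 / 13.02 = 0.5544
E(R_Ellery) = R_f + β × MRP = 3.0463% + 0.5544 × 4.6319% = 5.61%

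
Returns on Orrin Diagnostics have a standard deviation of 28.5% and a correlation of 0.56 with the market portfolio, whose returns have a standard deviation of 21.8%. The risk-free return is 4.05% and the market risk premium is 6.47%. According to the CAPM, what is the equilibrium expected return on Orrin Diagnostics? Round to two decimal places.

β = ρ × σ_i / σ_m = 0.56 × 28.5% / 21.8% = 0.7321
E(R) = 4.05% + 0.7321 × 6.47% = 8.79%

8.79%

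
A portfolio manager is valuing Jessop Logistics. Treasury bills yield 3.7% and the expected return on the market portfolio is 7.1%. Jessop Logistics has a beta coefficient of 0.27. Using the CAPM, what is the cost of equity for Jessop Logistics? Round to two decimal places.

Market risk premium = E(R_m) − R_f = 7.1% − 3.7% = 3.40%
E(R) = R_f + β × MRP = 3.7% + 0.27 × 3.4% = 4.62%

4.62%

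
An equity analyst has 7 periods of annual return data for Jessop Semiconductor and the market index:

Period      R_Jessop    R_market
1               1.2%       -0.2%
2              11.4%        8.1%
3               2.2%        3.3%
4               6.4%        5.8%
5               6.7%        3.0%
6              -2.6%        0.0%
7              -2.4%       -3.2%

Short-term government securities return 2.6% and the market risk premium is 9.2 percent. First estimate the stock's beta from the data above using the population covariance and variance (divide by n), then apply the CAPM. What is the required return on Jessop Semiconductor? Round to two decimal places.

13.89%

Mean R_i = (1.2 + 11.4 + 2.2 + 6.4 + 6.7 − 2.6 − 2.4) / 7 = 3.2714%
Mean R_m = (-0.2 + 8.1 + 3.3 + 5.8 + 3.0 + 0.0 − 3.2) / 7 = 2.4000%
Σ(R_i − R̄_i)(R_m − R̄_m) = 109.3000  ⇒  Cov = 109.3000 / 7 = 15.6143
Σ(R_m − R̄_m)² = 89.1000  ⇒  Var(R_m) = 89.1000 / 7 = 12.7286
β = Cov / Var(R_m) = 15.6143 / 12.7286 = 1.2267
E(R) = R_f + β × MRP = 2.6% + 1.2267 × 9.2% = 13.89%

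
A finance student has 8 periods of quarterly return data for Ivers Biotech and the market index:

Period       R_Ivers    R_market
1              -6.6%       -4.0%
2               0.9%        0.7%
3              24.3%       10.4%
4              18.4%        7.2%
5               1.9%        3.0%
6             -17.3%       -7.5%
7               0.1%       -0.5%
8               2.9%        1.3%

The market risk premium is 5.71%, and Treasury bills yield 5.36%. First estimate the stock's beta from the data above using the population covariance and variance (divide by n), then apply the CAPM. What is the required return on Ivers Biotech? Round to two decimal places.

Mean R_i = (-6.6 + 0.9 + 24.3 + 18.4 + 1.9 − 17.3 + 0.1 + 2.9) / 8 = 3.0750%
Mean R_m = (-4.0 + 0.7 + 10.4 + 7.2 + 3.0 − 7.5 − 0.5 + 1.3) / 8 = 1.3250%
Σ(R_i − R̄_i)(R_m − R̄_m) = 518.8050  ⇒  Cov = 518.8050 / 8 = 64.8506
Σ(R_m − R̄_m)² = 229.6350  ⇒  Var(R_m) = 229.6350 / 8 = 28.7044
β = Cov / Var(R_m) = 64.8506 / 28.7044 = 2.2593
E(R) = R_f + β × MRP = 5.36% + 2.2593 × 5.71% = 18.26%

18.26%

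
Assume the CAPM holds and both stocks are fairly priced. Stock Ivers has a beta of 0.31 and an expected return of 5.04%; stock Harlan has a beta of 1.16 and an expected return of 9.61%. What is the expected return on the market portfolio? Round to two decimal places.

Both satisfy E(R) = R_f + β·MRP, so the slope of the SML is
MRP = (9.61% − 5.04%) / (1.16 − 0.31) = 4.57% / 0.85 = 5.3765%
R_f = E(R_Ivers) − β_Ivers·MRP = 5.04% − 0.31 × 5.3765% = 3.3733%
E(R_m) = R_f + MRP = 3.3733% + 5.3765% = 8.75%

8.75%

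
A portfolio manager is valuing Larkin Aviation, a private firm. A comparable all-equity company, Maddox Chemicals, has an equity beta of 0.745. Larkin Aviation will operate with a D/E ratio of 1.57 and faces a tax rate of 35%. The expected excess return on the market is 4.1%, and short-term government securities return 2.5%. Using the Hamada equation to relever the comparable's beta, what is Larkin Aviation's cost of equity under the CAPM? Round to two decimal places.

β_L = β_U × [1 + (1 − t)(D/E)] = 0.745 × [1 + (1 − 0.35) × 1.57]
    = 0.745 × [1 + 0.65 × 1.57] = 0.745 × 2.0205 = 1.5053
E(R) = R_f + β_L × MRP = 2.5% + 1.5053 × 4.1% = 8.67%

8.67%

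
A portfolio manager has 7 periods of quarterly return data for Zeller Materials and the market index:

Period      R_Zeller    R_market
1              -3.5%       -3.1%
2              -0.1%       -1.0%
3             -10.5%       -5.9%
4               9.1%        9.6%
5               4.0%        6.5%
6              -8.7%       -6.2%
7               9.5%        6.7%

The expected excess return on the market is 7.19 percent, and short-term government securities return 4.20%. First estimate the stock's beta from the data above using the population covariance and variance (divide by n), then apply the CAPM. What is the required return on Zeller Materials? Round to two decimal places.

12.71%

Mean R_i = (-3.5 − 0.1 − 10.5 + 9.1 + 4.0 − 8.7 + 9.5) / 7 = -0.0286%
Mean R_m = (-3.1 − 1.0 − 5.9 + 9.6 + 6.5 − 6.2 + 6.7) / 7 = 0.9429%
Σ(R_i − R̄_i)(R_m − R̄_m) = 304.0386  ⇒  Cov = 304.0386 / 7 = 43.4341
Σ(R_m − R̄_m)² = 256.9371  ⇒  Var(R_m) = 256.9371 / 7 = 36.7053
β = Cov / Var(R_m) = 43.4341 / 36.7053 = 1.1833
E(R) = R_f + β × MRP = 4.20% + 1.1833 × 7.19% = 12.71%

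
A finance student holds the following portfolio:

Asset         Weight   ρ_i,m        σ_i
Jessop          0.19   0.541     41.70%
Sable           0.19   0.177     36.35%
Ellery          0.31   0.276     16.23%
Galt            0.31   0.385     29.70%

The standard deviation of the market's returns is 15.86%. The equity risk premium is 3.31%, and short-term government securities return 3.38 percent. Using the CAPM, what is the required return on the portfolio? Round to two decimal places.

5.56%

β_Jessop = 0.541 × 41.70% / 15.86% = 1.4224
β_Sable = 0.177 × 36.35% / 15.86% = 0.4057
β_Ellery = 0.276 × 16.23% / 15.86% = 0.2824
β_Galt = 0.385 × 29.70% / 15.86% = 0.7210
β_P = Σ w_i β_i = 0.19×1.4224 + 0.19×0.4057 + 0.31×0.2824 + 0.31×0.7210 = 0.6584
E(R_P) = R_f + β_P × MRP = 3.38% + 0.6584 × 3.31% = 5.56%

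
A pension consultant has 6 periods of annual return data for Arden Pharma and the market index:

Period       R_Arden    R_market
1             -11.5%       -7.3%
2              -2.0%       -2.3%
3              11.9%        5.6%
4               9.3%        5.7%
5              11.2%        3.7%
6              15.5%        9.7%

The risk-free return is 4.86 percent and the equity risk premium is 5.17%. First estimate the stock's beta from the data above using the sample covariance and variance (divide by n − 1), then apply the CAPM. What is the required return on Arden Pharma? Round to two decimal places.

13.29%

Mean R_i = (-11.5 − 2.0 + 11.9 + 9.3 + 11.2 + 15.5) / 6 = 5.7333%
Mean R_m = (-7.3 − 2.3 + 5.6 + 5.7 + 3.7 + 9.7) / 6 = 2.5167%
Σ(R_i − R̄_i)(R_m − R̄_m) = 313.4167  ⇒  Cov = 313.4167 / 5 = 62.6833
Σ(R_m − R̄_m)² = 192.2083  ⇒  Var(R_m) = 192.2083 / 5 = 38.4417
β = Cov / Var(R_m) = 62.6833 / 38.4417 = 1.6306
E(R) = R_f + β × MRP = 4.86% + 1.6306 × 5.17% = 13.29%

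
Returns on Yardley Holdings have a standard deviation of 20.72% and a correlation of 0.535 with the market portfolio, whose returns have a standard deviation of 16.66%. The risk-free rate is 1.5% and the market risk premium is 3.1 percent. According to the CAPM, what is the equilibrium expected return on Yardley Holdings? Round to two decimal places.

3.56%

β = ρ × σ_i / σ_m = 0.535 × 20.72% / 16.66% = 0.6654
E(R) = 1.5% + 0.6654 × 3.1% = 3.56%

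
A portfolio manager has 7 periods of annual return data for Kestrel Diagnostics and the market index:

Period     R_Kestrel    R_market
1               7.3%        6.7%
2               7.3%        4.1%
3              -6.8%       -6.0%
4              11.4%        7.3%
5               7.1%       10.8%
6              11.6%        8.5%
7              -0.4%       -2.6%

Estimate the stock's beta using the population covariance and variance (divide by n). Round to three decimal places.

Mean R_i = (7.3 + 7.3 − 6.8 + 11.4 + 7.1 + 11.6 − 0.4) / 7 = 5.3571%
Mean R_m = (6.7 + 4.1 − 6.0 + 7.3 + 10.8 + 8.5 − 2.6) / 7 = 4.1143%
Σ(R_i − R̄_i)(R_m − R̄_m) = 224.8943  ⇒  Cov = 224.8943 / 7 = 32.1278
Σ(R_m − R̄_m)² = 228.1486  ⇒  Var(R_m) = 228.1486 / 7 = 32.5927
β = Cov / Var(R_m) = 32.1278 / 32.5927 = 0.9857

0.986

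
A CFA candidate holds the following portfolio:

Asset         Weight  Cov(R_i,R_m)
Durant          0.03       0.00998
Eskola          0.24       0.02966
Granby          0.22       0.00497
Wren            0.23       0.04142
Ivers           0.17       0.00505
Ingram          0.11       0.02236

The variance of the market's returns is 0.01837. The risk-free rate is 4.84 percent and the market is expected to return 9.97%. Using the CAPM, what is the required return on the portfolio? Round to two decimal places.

β_Durant = 0.00998 / 0.01837 = 0.5433
β_Eskola = 0.02966 / 0.01837 = 1.6146
β_Granby = 0.00497 / 0.01837 = 0.2705
β_Wren = 0.04142 / 0.01837 = 2.2548
β_Ivers = 0.00505 / 0.01837 = 0.2749
β_Ingram = 0.02236 / 0.01837 = 1.2172
β_P = Σ w_i β_i = 0.03×0.5433 + 0.24×1.6146 + 0.22×0.2705 + 0.23×2.2548 + 0.17×0.2749 + 0.11×1.2172 = 1.1625
MRP = 9.97% − 4.84% = 5.13%
E(R_P) = R_f + β_P × MRP = 4.84% + 1.1625 × 5.13% = 10.80%

10.80%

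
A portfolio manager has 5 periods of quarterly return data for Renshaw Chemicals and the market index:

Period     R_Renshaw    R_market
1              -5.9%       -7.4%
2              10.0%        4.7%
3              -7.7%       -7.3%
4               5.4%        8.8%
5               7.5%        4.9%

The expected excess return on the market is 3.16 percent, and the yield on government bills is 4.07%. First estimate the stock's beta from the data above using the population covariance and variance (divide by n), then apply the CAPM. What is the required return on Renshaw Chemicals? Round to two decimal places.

Mean R_i = (-5.9 + 10.0 − 7.7 + 5.4 + 7.5) / 5 = 1.8600%
Mean R_m = (-7.4 + 4.7 − 7.3 + 8.8 + 4.9) / 5 = 0.7400%
Σ(R_i − R̄_i)(R_m − R̄_m) = 224.2580  ⇒  Cov = 224.2580 / 5 = 44.8516
Σ(R_m − R̄_m)² = 228.8520  ⇒  Var(R_m) = 228.8520 / 5 = 45.7704
β = Cov / Var(R_m) = 44.8516 / 45.7704 = 0.9799
E(R) = R_f + β × MRP = 4.07% + 0.9799 × 3.16% = 7.17%

7.17%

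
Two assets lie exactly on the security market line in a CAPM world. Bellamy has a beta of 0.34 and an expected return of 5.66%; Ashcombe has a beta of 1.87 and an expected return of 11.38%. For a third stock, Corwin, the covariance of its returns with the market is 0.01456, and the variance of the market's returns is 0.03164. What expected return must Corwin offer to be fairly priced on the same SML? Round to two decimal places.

MRP = (11.38% − 5.66%) / (1.87 − 0.34) = 3.7386%
R_f = 5.66% − 0.34 × 3.7386% = 4.3889%
β_Corwin = Cov / Var(R_m) = 0.01456 / 0.03164 = 0.4602
E(R_Corwin) = R_f + β × MRP = 4.3889% + 0.4602 × 3.7386% = 6.11%

6.11%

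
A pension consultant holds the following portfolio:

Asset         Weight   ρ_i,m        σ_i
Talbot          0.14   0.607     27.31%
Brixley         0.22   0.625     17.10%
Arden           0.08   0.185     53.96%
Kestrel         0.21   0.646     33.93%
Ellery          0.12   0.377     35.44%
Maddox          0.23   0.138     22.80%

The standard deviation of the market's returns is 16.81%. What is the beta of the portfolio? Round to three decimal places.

β_Talbot = 0.607 × 27.31% / 16.81% = 0.9861
β_Brixley = 0.625 × 17.10% / 16.81% = 0.6358
β_Arden = 0.185 × 53.96% / 16.81% = 0.5938
β_Kestrel = 0.646 × 33.93% / 16.81% = 1.3039
β_Ellery = 0.377 × 35.44% / 16.81% = 0.7948
β_Maddox = 0.138 × 22.80% / 16.81% = 0.1872
β_P = Σ w_i β_i = 0.14×0.9861 + 0.22×0.6358 + 0.08×0.5938 + 0.21×1.3039 + 0.12×0.7948 + 0.23×0.1872 = 0.7377

0.738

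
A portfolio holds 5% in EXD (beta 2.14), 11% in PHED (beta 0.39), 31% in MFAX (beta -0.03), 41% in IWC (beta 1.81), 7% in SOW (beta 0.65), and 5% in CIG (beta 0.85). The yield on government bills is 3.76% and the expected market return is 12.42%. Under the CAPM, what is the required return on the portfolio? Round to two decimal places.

12.17%

β_P = Σ w_i β_i = 0.05×2.14 + 0.11×0.39 + 0.31×-0.03 + 0.41×1.81 + 0.07×0.65 + 0.05×0.85 = 0.9707
MRP = 12.42% − 3.76% = 8.66%
E(R_P) = R_f + β_P × MRP = 3.76% + 0.9707 × 8.66% = 12.17%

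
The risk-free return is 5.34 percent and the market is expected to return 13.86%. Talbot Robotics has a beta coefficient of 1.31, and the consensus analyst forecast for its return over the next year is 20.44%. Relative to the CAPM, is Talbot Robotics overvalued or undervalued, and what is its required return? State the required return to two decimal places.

Undervalued; required return 16.50%

MRP = 13.86% − 5.34% = 8.52%
Required return = R_f + β·MRP = 5.34% + 1.31 × 8.52% = 16.50%
Forecast 20.44% > required 16.50% → the stock plots above the SML → undervalued.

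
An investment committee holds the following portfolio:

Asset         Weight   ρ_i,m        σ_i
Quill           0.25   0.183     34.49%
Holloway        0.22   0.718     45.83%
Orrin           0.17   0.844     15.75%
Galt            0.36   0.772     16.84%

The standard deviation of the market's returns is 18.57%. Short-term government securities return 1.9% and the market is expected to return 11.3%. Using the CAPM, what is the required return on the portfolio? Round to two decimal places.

β_Quill = 0.183 × 34.49% / 18.57% = 0.3399
β_Holloway = 0.718 × 45.83% / 18.57% = 1.7720
β_Orrin = 0.844 × 15.75% / 18.57% = 0.7158
β_Galt = 0.772 × 16.84% / 18.57% = 0.7001
β_P = Σ w_i β_i = 0.25×0.3399 + 0.22×1.7720 + 0.17×0.7158 + 0.36×0.7001 = 0.8485
MRP = 11.3% − 1.9% = 9.40%
E(R_P) = R_f + β_P × MRP = 1.9% + 0.8485 × 9.4% = 9.88%

9.88%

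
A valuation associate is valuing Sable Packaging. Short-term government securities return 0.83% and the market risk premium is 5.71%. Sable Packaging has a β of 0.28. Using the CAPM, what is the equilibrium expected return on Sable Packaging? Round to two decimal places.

2.43%

E(R) = R_f + β × MRP = 0.83% + 0.28 × 5.71% = 2.43%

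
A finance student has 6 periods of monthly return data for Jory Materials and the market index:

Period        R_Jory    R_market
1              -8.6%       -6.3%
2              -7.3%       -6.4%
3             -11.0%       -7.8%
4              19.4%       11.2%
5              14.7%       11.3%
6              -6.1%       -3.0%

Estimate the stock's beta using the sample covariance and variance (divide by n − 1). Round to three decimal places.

Mean R_i = (-8.6 − 7.3 − 11.0 + 19.4 + 14.7 − 6.1) / 6 = 0.1833%
Mean R_m = (-6.3 − 6.4 − 7.8 + 11.2 + 11.3 − 3.0) / 6 = -0.1667%
Σ(R_i − R̄_i)(R_m − R̄_m) = 588.5733  ⇒  Cov = 588.5733 / 5 = 117.7147
Σ(R_m − R̄_m)² = 403.4533  ⇒  Var(R_m) = 403.4533 / 5 = 80.6907
β = Cov / Var(R_m) = 117.7147 / 80.6907 = 1.4588

1.459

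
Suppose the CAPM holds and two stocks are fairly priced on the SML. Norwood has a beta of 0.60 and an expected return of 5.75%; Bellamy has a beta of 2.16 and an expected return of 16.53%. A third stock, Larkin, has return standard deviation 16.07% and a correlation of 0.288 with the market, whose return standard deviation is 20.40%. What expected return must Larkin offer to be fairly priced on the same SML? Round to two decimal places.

3.17%

MRP = (16.53% − 5.75%) / (2.16 − 0.60) = 6.9103%
R_f = 5.75% − 0.60 × 6.9103% = 1.6038%
β_Larkin = ρ·σ_i/σ_m = 0.288 × 16.07 / 20.40 = 0.2269
E(R_Larkin) = R_f + β × MRP = 1.6038% + 0.2269 × 6.9103% = 3.17%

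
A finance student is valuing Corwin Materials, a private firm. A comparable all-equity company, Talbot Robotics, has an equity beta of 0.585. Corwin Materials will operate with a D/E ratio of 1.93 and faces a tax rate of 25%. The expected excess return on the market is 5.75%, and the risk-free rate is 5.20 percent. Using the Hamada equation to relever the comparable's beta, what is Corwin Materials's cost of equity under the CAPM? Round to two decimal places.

13.43%

β_L = β_U × [1 + (1 − t)(D/E)] = 0.585 × [1 + (1 − 0.25) × 1.93]
    = 0.585 × [1 + 0.75 × 1.93] = 0.585 × 2.4475 = 1.4318
E(R) = R_f + β_L × MRP = 5.20% + 1.4318 × 5.75% = 13.43%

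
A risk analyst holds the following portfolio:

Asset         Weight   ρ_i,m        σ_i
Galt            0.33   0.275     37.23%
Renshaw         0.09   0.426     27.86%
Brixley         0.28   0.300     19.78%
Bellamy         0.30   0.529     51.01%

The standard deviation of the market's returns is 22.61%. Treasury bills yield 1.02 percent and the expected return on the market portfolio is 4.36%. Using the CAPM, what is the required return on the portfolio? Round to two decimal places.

β_Galt = 0.275 × 37.23% / 22.61% = 0.4528
β_Renshaw = 0.426 × 27.86% / 22.61% = 0.5249
β_Brixley = 0.300 × 19.78% / 22.61% = 0.2625
β_Bellamy = 0.529 × 51.01% / 22.61% = 1.1935
β_P = Σ w_i β_i = 0.33×0.4528 + 0.09×0.5249 + 0.28×0.2625 + 0.30×1.1935 = 0.6282
MRP = 4.36% − 1.02% = 3.34%
E(R_P) = R_f + β_P × MRP = 1.02% + 0.6282 × 3.34% = 3.12%

3.12%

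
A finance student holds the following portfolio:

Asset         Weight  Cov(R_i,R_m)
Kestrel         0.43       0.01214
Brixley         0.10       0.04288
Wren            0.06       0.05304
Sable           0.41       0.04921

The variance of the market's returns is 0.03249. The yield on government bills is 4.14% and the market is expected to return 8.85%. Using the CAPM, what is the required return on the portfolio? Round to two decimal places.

β_Kestrel = 0.01214 / 0.03249 = 0.3737
β_Brixley = 0.04288 / 0.03249 = 1.3198
β_Wren = 0.05304 / 0.03249 = 1.6325
β_Sable = 0.04921 / 0.03249 = 1.5146
β_P = Σ w_i β_i = 0.43×0.3737 + 0.10×1.3198 + 0.06×1.6325 + 0.41×1.5146 = 1.0116
MRP = 8.85% − 4.14% = 4.71%
E(R_P) = R_f + β_P × MRP = 4.14% + 1.0116 × 4.71% = 8.90%

8.90%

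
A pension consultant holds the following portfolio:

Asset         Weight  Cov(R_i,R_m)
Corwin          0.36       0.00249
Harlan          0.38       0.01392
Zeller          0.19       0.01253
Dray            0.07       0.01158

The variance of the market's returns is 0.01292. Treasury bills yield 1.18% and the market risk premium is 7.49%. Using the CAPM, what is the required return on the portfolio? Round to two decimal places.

β_Corwin = 0.00249 / 0.01292 = 0.1927
β_Harlan = 0.01392 / 0.01292 = 1.0774
β_Zeller = 0.01253 / 0.01292 = 0.9698
β_Dray = 0.01158 / 0.01292 = 0.8963
β_P = Σ w_i β_i = 0.36×0.1927 + 0.38×1.0774 + 0.19×0.9698 + 0.07×0.8963 = 0.7258
E(R_P) = R_f + β_P × MRP = 1.18% + 0.7258 × 7.49% = 6.62%

6.62%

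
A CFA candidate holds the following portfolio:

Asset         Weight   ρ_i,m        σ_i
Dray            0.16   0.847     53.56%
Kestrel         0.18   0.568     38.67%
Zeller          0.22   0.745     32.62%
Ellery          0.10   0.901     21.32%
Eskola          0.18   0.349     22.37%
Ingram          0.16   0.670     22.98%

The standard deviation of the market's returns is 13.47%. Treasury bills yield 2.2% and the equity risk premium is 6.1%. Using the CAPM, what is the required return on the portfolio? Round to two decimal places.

12.32%

β_Dray = 0.847 × 53.56% / 13.47% = 3.3679
β_Kestrel = 0.568 × 38.67% / 13.47% = 1.6306
β_Zeller = 0.745 × 32.62% / 13.47% = 1.8041
β_Ellery = 0.901 × 21.32% / 13.47% = 1.4261
β_Eskola = 0.349 × 22.37% / 13.47% = 0.5796
β_Ingram = 0.670 × 22.98% / 13.47% = 1.1430
β_P = Σ w_i β_i = 0.16×3.3679 + 0.18×1.6306 + 0.22×1.8041 + 0.10×1.4261 + 0.18×0.5796 + 0.16×1.1430 = 1.6591
E(R_P) = R_f + β_P × MRP = 2.2% + 1.6591 × 6.1% = 12.32%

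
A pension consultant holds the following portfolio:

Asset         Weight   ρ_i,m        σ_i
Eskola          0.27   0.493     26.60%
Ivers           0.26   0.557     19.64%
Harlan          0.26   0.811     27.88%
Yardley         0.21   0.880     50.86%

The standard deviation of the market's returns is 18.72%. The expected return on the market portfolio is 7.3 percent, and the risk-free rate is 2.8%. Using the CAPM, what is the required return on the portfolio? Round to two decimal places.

β_Eskola = 0.493 × 26.60% / 18.72% = 0.7005
β_Ivers = 0.557 × 19.64% / 18.72% = 0.5844
β_Harlan = 0.811 × 27.88% / 18.72% = 1.2078
β_Yardley = 0.880 × 50.86% / 18.72% = 2.3909
β_P = Σ w_i β_i = 0.27×0.7005 + 0.26×0.5844 + 0.26×1.2078 + 0.21×2.3909 = 1.1572
MRP = 7.3% − 2.8% = 4.50%
E(R_P) = R_f + β_P × MRP = 2.8% + 1.1572 × 4.5% = 8.01%

8.01%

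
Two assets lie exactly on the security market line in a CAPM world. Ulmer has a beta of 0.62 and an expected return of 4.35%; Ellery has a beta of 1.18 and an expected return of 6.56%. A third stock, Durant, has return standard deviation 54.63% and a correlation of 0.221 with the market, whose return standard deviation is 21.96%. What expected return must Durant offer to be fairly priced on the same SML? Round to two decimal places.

MRP = (6.56% − 4.35%) / (1.18 − 0.62) = 3.9464%
R_f = 4.35% − 0.62 × 3.9464% = 1.9032%
β_Durant = ρ·σ_i/σ_m = 0.221 × 54.63 / 21.96 = 0.5498
E(R_Durant) = R_f + β × MRP = 1.9032% + 0.5498 × 3.9464% = 4.07%

4.07%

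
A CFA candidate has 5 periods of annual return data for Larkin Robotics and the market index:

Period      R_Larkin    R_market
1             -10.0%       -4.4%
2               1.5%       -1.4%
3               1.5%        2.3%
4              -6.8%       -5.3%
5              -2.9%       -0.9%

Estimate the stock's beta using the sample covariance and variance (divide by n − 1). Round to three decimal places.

Mean R_i = (-10.0 + 1.5 + 1.5 − 6.8 − 2.9) / 5 = -3.3400%
Mean R_m = (-4.4 − 1.4 + 2.3 − 5.3 − 0.9) / 5 = -1.9400%
Σ(R_i − R̄_i)(R_m − R̄_m) = 51.6020  ⇒  Cov = 51.6020 / 4 = 12.9005
Σ(R_m − R̄_m)² = 36.6920  ⇒  Var(R_m) = 36.6920 / 4 = 9.1730
β = Cov / Var(R_m) = 12.9005 / 9.1730 = 1.4064

1.406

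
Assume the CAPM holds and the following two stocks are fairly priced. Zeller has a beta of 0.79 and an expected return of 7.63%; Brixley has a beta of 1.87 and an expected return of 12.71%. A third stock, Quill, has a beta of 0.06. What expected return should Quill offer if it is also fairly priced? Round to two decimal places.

4.20%

MRP (SML slope) = (12.71% − 7.63%) / (1.87 − 0.79) = 5.08% / 1.08 = 4.7037%
R_f (intercept) = 7.63% − 0.79 × 4.7037% = 3.9141%
E(R_Quill) = R_f + β × MRP = 3.9141% + 0.06 × 4.7037% = 4.20%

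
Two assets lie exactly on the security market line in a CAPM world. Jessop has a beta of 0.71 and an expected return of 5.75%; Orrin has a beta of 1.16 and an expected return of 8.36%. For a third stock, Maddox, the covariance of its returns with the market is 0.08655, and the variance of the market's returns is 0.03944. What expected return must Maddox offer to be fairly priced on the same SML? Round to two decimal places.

14.36%

MRP = (8.36% − 5.75%) / (1.16 − 0.71) = 5.8000%
R_f = 5.75% − 0.71 × 5.8000% = 1.6320%
β_Maddox = Cov / Var(R_m) = 0.08655 / 0.03944 = 2.1945
E(R_Maddox) = R_f + β × MRP = 1.6320% + 2.1945 × 5.8000% = 14.36%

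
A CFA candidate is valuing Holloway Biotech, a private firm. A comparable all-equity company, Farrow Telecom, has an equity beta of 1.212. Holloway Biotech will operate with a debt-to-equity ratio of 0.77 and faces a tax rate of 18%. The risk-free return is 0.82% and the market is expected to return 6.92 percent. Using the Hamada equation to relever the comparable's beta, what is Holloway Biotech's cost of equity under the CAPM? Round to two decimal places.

β_L = β_U × [1 + (1 − t)(D/E)] = 1.212 × [1 + (1 − 0.18) × 0.77]
    = 1.212 × [1 + 0.82 × 0.77] = 1.212 × 1.6314 = 1.9773
MRP = 6.92% − 0.82% = 6.10%
E(R) = R_f + β_L × MRP = 0.82% + 1.9773 × 6.10% = 12.88%

12.88%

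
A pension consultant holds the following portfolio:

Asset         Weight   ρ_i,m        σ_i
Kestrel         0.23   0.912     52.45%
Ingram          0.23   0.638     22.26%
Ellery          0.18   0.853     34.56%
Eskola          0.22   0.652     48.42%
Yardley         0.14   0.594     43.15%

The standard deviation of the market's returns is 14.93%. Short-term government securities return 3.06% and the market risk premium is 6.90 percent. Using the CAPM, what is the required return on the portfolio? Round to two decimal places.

β_Kestrel = 0.912 × 52.45% / 14.93% = 3.2039
β_Ingram = 0.638 × 22.26% / 14.93% = 0.9512
β_Ellery = 0.853 × 34.56% / 14.93% = 1.9745
β_Eskola = 0.652 × 48.42% / 14.93% = 2.1145
β_Yardley = 0.594 × 43.15% / 14.93% = 1.7168
β_P = Σ w_i β_i = 0.23×3.2039 + 0.23×0.9512 + 0.18×1.9745 + 0.22×2.1145 + 0.14×1.7168 = 2.0166
E(R_P) = R_f + β_P × MRP = 3.06% + 2.0166 × 6.90% = 16.97%

16.97%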